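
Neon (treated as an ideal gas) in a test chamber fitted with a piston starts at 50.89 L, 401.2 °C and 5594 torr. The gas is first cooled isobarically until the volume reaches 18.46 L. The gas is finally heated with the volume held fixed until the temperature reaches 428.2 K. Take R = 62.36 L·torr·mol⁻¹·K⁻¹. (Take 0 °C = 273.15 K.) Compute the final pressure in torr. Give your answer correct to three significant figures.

P₃ ≈ 9.79e+03 torr

Convert: T₁ = 674.3 K.
Isobaric, so V/T is constant: P₂ = P₁; T₂ = T₁·(V₂/V₁) = 244.6 K.
V constant ⇒ P ∝ T: V₃ = V₂; P₃ = P₂·(T₃/T₂) = 9792 torr.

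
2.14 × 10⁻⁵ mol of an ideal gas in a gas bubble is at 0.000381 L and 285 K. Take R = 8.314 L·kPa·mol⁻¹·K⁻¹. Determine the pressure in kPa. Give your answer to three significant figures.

P ≈ 133 kPa

PV = nRT ⇒ P = nRT/V = (2.14e-05 × 8.314 × 285) / 0.000381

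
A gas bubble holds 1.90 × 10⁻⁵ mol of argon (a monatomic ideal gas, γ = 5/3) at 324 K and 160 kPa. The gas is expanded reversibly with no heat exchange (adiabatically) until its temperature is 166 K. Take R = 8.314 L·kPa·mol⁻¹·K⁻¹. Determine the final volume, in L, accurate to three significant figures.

V₂ ≈ 0.000872 L

From PV = nRT: V₁ = nRT₁/P₁ = 0.0003199 L.
Reversible adiabatic, γ = 5/3: P₂ = P₁·(T₂/T₁)^(γ/(γ−1)) = 30.06 kPa; V₂ = V₁·(T₁/T₂)^(1/(γ−1)) = 0.0008723 L.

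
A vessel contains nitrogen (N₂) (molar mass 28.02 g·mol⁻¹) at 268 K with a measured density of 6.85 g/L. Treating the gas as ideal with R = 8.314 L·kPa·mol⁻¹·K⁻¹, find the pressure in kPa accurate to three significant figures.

P ≈ 545 kPa

ρ = PM/(RT) ⇒ P = ρRT/M = (6.85 × 8.314 × 268.0) / 28.02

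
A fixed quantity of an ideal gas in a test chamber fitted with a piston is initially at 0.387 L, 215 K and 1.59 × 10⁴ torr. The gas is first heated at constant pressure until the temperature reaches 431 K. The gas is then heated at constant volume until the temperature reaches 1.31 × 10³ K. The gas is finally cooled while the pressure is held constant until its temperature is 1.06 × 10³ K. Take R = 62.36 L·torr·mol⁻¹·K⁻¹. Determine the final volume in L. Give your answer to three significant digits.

P constant ⇒ V ∝ T: P₂ = P₁; V₂ = V₁·(T₂/T₁) = 0.7758 L.
V constant ⇒ P ∝ T: V₃ = V₂; P₃ = P₂·(T₃/T₂) = 4.833e+04 torr.
Isobaric, so V/T is constant: P₄ = P₃; V₄ = V₃·(T₄/T₃) = 0.6277 L.

V₄ ≈ 0.628 L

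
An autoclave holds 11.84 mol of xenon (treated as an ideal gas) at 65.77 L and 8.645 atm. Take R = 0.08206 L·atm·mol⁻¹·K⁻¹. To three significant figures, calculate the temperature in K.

T ≈ 585 K

PV = nRT ⇒ T = PV/(nR) = (8.645 × 65.77) / (11.84 × 0.08206)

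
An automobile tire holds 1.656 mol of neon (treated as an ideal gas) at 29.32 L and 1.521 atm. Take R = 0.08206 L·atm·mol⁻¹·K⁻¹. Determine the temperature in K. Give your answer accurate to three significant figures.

T ≈ 328 K

PV = nRT ⇒ T = PV/(nR) = (1.521 × 29.32) / (1.656 × 0.08206)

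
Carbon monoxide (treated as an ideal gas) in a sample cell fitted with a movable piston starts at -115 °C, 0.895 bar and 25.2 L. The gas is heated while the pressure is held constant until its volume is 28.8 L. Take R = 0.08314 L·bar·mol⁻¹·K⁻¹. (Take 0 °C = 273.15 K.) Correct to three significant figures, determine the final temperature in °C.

Convert: T₁ = 158.1 K.
Isobaric, so V/T is constant: P₂ = P₁; T₂ = T₁·(V₂/V₁) = 180.7 K.

T₂ ≈ -92.4 °C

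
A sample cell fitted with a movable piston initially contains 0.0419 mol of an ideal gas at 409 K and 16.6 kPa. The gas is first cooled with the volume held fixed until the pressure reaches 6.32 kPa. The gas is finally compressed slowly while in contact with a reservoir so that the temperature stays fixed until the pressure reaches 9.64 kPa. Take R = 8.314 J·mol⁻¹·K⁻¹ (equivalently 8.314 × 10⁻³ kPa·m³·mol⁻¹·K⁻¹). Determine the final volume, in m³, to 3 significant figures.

V₃ ≈ 0.00563 m³

From PV = nRT: V₁ = nRT₁/P₁ = 0.008583 m³.
Isochoric, so P/T is constant: V₂ = V₁; T₂ = T₁·(P₂/P₁) = 155.7 K.
T constant ⇒ Boyle's law P V = const: T₃ = T₂; V₃ = V₂·(P₂/P₃) = 0.005627 m³.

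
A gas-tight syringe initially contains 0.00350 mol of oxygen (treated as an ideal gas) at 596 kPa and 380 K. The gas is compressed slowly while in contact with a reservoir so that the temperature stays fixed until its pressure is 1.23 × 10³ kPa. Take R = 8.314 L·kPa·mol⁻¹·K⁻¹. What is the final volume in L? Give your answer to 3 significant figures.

From PV = nRT: V₁ = nRT₁/P₁ = 0.01855 L.
Isothermal, so P V is constant: T₂ = T₁; V₂ = V₁·(P₁/P₂) = 0.008990 L.

V₂ ≈ 0.00899 L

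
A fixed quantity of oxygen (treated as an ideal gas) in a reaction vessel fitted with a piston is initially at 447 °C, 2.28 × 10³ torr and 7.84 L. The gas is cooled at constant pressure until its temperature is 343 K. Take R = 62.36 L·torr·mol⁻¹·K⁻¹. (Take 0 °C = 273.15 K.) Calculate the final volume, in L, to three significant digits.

Convert: T₁ = 720.1 K.
P constant ⇒ V ∝ T: P₂ = P₁; V₂ = V₁·(T₂/T₁) = 3.734 L.

V₂ ≈ 3.73 L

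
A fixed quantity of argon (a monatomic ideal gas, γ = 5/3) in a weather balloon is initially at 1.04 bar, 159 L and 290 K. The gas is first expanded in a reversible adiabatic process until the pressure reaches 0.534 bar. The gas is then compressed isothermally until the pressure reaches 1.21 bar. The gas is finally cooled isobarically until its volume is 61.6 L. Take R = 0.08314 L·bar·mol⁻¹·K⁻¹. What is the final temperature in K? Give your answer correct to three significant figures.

Reversible adiabatic, γ = 5/3: T₂ = T₁·(P₂/P₁)^((γ−1)/γ) = 222.1 K; V₂ = V₁·(P₁/P₂)^(1/γ) = 237.2 L.
T constant ⇒ Boyle's law P V = const: T₃ = T₂; V₃ = V₂·(P₂/P₃) = 104.7 L.
P constant ⇒ V ∝ T: P₄ = P₃; T₄ = T₃·(V₄/V₃) = 130.7 K.

T₄ ≈ 131 K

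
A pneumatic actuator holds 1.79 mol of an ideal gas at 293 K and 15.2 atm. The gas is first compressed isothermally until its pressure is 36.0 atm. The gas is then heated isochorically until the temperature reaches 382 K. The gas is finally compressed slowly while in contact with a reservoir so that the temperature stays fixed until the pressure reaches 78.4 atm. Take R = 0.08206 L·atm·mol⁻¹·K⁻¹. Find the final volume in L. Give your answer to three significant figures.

From PV = nRT: V₁ = nRT₁/P₁ = 2.831 L.
Isothermal, so P V is constant: T₂ = T₁; V₂ = V₁·(P₁/P₂) = 1.196 L.
Isochoric, so P/T is constant: V₃ = V₂; P₃ = P₂·(T₃/T₂) = 46.94 atm.
Isothermal, so P V is constant: T₄ = T₃; V₄ = V₃·(P₃/P₄) = 0.7157 L.

V₄ ≈ 0.716 L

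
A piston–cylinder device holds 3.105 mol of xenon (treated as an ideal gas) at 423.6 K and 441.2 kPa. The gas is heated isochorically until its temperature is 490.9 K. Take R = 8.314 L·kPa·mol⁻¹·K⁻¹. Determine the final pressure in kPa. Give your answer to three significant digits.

P₂ ≈ 511 kPa

From PV = nRT: V₁ = nRT₁/P₁ = 24.79 L.
Isochoric, so P/T is constant: V₂ = V₁; P₂ = P₁·(T₂/T₁) = 511.3 kPa.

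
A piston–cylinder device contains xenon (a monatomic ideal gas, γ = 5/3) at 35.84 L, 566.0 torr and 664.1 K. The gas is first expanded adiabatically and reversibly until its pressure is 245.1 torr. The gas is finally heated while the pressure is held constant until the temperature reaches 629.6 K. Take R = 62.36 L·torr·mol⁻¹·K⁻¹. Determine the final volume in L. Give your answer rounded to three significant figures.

Adiabatic (γ = 5/3), T V^(γ−1) and P V^γ constant: T₂ = T₁·(P₂/P₁)^((γ−1)/γ) = 475.2 K; V₂ = V₁·(P₁/P₂)^(1/γ) = 59.22 L.
Isobaric, so V/T is constant: P₃ = P₂; V₃ = V₂·(T₃/T₂) = 78.46 L.

V₃ ≈ 78.5 L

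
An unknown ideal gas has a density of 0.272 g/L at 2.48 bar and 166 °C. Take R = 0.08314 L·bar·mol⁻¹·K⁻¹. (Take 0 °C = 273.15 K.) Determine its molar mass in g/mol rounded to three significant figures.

ρ = PM/(RT) ⇒ M = ρRT/P = (0.272 × 0.08314 × 439.1) / 2.48

M ≈ 4.00 g/mol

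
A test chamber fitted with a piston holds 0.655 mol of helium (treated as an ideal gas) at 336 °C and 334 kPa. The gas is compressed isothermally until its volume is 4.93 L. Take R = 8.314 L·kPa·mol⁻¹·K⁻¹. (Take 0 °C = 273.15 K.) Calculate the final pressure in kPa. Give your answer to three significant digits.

Convert: T₁ = 609.1 K.
From PV = nRT: V₁ = nRT₁/P₁ = 9.932 L.
T constant ⇒ Boyle's law P V = const: T₂ = T₁; P₂ = P₁·(V₁/V₂) = 672.9 kPa.

P₂ ≈ 673 kPa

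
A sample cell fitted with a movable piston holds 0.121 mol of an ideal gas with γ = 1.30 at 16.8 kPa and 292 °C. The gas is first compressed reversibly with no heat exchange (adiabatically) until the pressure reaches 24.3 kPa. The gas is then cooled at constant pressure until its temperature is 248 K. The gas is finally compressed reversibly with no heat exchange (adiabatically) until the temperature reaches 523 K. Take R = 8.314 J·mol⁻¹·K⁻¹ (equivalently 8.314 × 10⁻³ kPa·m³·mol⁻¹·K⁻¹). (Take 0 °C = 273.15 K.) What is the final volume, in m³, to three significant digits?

Convert: T₁ = 565.1 K.
From PV = nRT: V₁ = nRT₁/P₁ = 0.03384 m³.
Adiabatic (γ = 1.30), T V^(γ−1) and P V^γ constant: T₂ = T₁·(P₂/P₁)^((γ−1)/γ) = 615.4 K; V₂ = V₁·(P₁/P₂)^(1/γ) = 0.02548 m³.
Isobaric, so V/T is constant: P₃ = P₂; V₃ = V₂·(T₃/T₂) = 0.01027 m³.
Adiabatic (γ = 1.30), T V^(γ−1) and P V^γ constant: P₄ = P₃·(T₄/T₃)^(γ/(γ−1)) = 616.3 kPa; V₄ = V₃·(T₃/T₄)^(1/(γ−1)) = 0.0008536 m³.

V₄ ≈ 0.000854 m³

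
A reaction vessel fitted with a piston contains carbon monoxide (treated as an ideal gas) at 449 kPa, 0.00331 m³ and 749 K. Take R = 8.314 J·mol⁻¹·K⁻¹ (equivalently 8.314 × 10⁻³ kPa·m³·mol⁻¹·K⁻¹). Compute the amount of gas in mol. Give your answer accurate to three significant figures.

PV = nRT ⇒ n = PV/(RT) = (449 × 0.00331) / (8.314 × 10⁻³ × 749)

n ≈ 0.239 mol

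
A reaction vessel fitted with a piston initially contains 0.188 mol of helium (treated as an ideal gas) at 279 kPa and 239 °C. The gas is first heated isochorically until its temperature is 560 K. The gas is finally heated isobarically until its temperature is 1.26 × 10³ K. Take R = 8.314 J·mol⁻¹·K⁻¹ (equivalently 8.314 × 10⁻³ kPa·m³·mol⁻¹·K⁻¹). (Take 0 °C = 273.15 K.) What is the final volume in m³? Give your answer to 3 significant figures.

V₃ ≈ 0.00646 m³

Convert: T₁ = 512.1 K.
From PV = nRT: V₁ = nRT₁/P₁ = 0.002869 m³.
Isochoric, so P/T is constant: V₂ = V₁; P₂ = P₁·(T₂/T₁) = 305.1 kPa.
P constant ⇒ V ∝ T: P₃ = P₂; V₃ = V₂·(T₃/T₂) = 0.006456 m³.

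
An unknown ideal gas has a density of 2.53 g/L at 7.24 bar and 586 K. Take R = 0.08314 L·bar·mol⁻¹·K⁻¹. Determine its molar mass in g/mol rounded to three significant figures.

ρ = PM/(RT) ⇒ M = ρRT/P = (2.53 × 0.08314 × 586.0) / 7.24

M ≈ 17.0 g/mol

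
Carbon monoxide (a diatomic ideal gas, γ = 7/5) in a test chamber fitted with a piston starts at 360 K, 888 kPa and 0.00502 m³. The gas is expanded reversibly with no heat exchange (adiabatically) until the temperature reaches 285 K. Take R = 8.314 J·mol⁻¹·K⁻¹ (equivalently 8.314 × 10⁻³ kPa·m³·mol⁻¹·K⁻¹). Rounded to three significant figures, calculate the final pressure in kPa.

Reversible adiabatic, γ = 7/5: P₂ = P₁·(T₂/T₁)^(γ/(γ−1)) = 392.0 kPa; V₂ = V₁·(T₁/T₂)^(1/(γ−1)) = 0.009002 m³.

P₂ ≈ 392 kPa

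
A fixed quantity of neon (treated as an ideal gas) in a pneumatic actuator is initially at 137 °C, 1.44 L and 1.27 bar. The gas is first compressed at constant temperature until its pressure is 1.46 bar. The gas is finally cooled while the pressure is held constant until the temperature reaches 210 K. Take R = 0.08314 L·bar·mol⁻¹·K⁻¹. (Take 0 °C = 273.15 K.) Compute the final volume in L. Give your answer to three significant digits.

Convert: T₁ = 410.1 K.
Isothermal, so P V is constant: T₂ = T₁; V₂ = V₁·(P₁/P₂) = 1.253 L.
P constant ⇒ V ∝ T: P₃ = P₂; V₃ = V₂·(T₃/T₂) = 0.6413 L.

V₃ ≈ 0.641 L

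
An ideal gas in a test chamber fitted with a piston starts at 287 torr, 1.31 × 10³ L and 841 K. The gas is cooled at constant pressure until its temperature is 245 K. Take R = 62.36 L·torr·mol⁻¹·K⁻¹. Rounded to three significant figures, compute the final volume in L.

V₂ ≈ 382 L

P constant ⇒ V ∝ T: P₂ = P₁; V₂ = V₁·(T₂/T₁) = 381.6 L.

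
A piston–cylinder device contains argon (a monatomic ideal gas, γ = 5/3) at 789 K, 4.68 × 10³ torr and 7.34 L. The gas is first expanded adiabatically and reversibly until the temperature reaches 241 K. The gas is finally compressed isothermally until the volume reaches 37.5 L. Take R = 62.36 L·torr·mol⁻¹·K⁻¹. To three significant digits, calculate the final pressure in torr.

P₃ ≈ 280 torr

Adiabatic (γ = 5/3), T V^(γ−1) and P V^γ constant: P₂ = P₁·(T₂/T₁)^(γ/(γ−1)) = 241.3 torr; V₂ = V₁·(T₁/T₂)^(1/(γ−1)) = 43.48 L.
T constant ⇒ Boyle's law P V = const: T₃ = T₂; P₃ = P₂·(V₂/V₃) = 279.8 torr.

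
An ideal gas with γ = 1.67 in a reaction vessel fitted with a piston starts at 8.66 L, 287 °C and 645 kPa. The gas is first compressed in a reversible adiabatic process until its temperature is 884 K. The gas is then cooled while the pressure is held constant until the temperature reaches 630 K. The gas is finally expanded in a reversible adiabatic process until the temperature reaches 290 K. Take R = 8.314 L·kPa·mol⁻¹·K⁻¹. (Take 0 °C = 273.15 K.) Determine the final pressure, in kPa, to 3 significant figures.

P₄ ≈ 291 kPa

Convert: T₁ = 560.1 K.
Adiabatic (γ = 1.67), T V^(γ−1) and P V^γ constant: P₂ = P₁·(T₂/T₁)^(γ/(γ−1)) = 2011 kPa; V₂ = V₁·(T₁/T₂)^(1/(γ−1)) = 4.383 L.
P constant ⇒ V ∝ T: P₃ = P₂; V₃ = V₂·(T₃/T₂) = 3.124 L.
Adiabatic (γ = 1.67), T V^(γ−1) and P V^γ constant: P₄ = P₃·(T₄/T₃)^(γ/(γ−1)) = 290.8 kPa; V₄ = V₃·(T₃/T₄)^(1/(γ−1)) = 9.944 L.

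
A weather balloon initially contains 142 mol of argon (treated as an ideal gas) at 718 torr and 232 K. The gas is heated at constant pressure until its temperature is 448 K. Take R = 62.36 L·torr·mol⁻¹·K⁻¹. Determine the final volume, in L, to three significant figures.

V₂ ≈ 5.53e+03 L

From PV = nRT: V₁ = nRT₁/P₁ = 2861 L.
P constant ⇒ V ∝ T: P₂ = P₁; V₂ = V₁·(T₂/T₁) = 5525 L.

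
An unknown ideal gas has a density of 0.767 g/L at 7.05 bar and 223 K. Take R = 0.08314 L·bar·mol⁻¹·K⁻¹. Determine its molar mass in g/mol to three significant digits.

M ≈ 2.02 g/mol

ρ = PM/(RT) ⇒ M = ρRT/P = (0.767 × 0.08314 × 223.0) / 7.05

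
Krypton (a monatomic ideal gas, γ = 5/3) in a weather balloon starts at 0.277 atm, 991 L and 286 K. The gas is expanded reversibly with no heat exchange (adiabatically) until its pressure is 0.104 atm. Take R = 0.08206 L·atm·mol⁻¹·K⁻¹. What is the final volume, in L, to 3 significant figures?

Reversible adiabatic, γ = 5/3: T₂ = T₁·(P₂/P₁)^((γ−1)/γ) = 193.3 K; V₂ = V₁·(P₁/P₂)^(1/γ) = 1784 L.

V₂ ≈ 1.78e+03 L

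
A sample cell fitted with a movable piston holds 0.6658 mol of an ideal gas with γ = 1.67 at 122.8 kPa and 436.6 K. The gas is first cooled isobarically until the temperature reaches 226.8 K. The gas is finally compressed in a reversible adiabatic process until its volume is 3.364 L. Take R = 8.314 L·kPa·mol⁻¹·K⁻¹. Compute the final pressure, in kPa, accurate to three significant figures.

P₃ ≈ 786 kPa

From PV = nRT: V₁ = nRT₁/P₁ = 19.68 L.
Isobaric, so V/T is constant: P₂ = P₁; V₂ = V₁·(T₂/T₁) = 10.22 L.
Reversible adiabatic, γ = 1.67: T₃ = T₂·(V₂/V₃)^(γ−1) = 477.6 K; P₃ = P₂·(V₂/V₃)^γ = 785.9 kPa.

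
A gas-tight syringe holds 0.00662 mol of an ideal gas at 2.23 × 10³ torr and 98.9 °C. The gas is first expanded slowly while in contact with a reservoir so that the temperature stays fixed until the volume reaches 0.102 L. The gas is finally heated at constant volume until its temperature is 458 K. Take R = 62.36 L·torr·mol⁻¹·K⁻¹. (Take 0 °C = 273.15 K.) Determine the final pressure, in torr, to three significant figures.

P₃ ≈ 1.85e+03 torr

Convert: T₁ = 372.0 K.
From PV = nRT: V₁ = nRT₁/P₁ = 0.06887 L.
T constant ⇒ Boyle's law P V = const: T₂ = T₁; P₂ = P₁·(V₁/V₂) = 1506 torr.
V constant ⇒ P ∝ T: V₃ = V₂; P₃ = P₂·(T₃/T₂) = 1854 torr.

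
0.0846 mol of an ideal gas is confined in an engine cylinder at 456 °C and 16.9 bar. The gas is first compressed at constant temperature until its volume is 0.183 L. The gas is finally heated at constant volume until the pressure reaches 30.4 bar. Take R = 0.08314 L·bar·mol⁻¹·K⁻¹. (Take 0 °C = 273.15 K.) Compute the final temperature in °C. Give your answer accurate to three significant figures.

T₃ ≈ 518 °C

Convert: T₁ = 729.1 K.
From PV = nRT: V₁ = nRT₁/P₁ = 0.3035 L.
Isothermal, so P V is constant: T₂ = T₁; P₂ = P₁·(V₁/V₂) = 28.03 bar.
V constant ⇒ P ∝ T: V₃ = V₂; T₃ = T₂·(P₃/P₂) = 790.9 K.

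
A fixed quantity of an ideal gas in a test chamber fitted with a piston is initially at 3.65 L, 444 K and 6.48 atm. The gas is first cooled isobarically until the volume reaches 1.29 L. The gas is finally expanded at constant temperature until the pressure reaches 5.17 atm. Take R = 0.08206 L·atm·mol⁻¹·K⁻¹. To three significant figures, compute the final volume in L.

Isobaric, so V/T is constant: P₂ = P₁; T₂ = T₁·(V₂/V₁) = 156.9 K.
Isothermal, so P V is constant: T₃ = T₂; V₃ = V₂·(P₂/P₃) = 1.617 L.

V₃ ≈ 1.62 L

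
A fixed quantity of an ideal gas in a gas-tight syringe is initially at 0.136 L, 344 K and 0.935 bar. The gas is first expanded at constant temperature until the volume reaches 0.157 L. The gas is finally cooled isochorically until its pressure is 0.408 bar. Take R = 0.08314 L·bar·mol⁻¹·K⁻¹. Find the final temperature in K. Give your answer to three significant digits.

T₃ ≈ 173 K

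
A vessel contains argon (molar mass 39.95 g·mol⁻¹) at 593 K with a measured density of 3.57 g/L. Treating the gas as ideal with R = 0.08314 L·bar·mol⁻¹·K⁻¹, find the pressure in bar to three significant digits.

ρ = PM/(RT) ⇒ P = ρRT/M = (3.57 × 0.08314 × 593.0) / 39.95

P ≈ 4.41 bar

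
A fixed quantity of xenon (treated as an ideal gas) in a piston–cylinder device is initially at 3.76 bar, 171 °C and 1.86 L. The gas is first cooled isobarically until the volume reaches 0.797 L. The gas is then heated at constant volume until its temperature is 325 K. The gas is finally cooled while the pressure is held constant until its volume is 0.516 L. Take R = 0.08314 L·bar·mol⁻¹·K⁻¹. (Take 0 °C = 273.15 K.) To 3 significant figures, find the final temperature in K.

T₄ ≈ 210 K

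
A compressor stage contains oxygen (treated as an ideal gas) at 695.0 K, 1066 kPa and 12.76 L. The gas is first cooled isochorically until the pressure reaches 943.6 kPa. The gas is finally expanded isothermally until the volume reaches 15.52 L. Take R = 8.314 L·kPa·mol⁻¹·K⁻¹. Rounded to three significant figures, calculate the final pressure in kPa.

P₃ ≈ 776 kPa

V constant ⇒ P ∝ T: V₂ = V₁; T₂ = T₁·(P₂/P₁) = 615.2 K.
Isothermal, so P V is constant: T₃ = T₂; P₃ = P₂·(V₂/V₃) = 775.8 kPa.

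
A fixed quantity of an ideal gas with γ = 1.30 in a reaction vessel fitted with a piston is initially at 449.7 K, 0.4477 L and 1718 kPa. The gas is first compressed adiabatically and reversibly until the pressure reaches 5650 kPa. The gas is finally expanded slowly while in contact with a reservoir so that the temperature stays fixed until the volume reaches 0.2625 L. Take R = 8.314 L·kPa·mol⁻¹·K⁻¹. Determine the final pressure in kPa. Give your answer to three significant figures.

Adiabatic (γ = 1.30), T V^(γ−1) and P V^γ constant: T₂ = T₁·(P₂/P₁)^((γ−1)/γ) = 591.9 K; V₂ = V₁·(P₁/P₂)^(1/γ) = 0.1792 L.
Isothermal, so P V is constant: T₃ = T₂; P₃ = P₂·(V₂/V₃) = 3857 kPa.

P₃ ≈ 3.86e+03 kPa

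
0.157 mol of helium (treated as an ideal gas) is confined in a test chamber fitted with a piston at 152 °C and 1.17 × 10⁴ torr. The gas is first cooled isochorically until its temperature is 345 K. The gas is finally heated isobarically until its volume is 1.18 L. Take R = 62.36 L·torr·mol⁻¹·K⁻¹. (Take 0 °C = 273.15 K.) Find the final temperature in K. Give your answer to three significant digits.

T₃ ≈ 1.14e+03 K

Convert: T₁ = 425.1 K.
From PV = nRT: V₁ = nRT₁/P₁ = 0.3558 L.
Isochoric, so P/T is constant: V₂ = V₁; P₂ = P₁·(T₂/T₁) = 9494 torr.
Isobaric, so V/T is constant: P₃ = P₂; T₃ = T₂·(V₃/V₂) = 1144 K.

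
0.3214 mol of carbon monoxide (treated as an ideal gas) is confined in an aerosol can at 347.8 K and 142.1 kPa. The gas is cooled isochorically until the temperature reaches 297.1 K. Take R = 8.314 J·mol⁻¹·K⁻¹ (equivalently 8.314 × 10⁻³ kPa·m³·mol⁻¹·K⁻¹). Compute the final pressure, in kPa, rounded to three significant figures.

From PV = nRT: V₁ = nRT₁/P₁ = 0.006540 m³.
Isochoric, so P/T is constant: V₂ = V₁; P₂ = P₁·(T₂/T₁) = 121.4 kPa.

P₂ ≈ 121 kPa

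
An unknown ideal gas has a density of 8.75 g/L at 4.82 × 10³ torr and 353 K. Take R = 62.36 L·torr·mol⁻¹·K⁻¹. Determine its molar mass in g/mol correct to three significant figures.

ρ = PM/(RT) ⇒ M = ρRT/P = (8.75 × 62.36 × 353.0) / 4.82e+03

M ≈ 40.0 g/mol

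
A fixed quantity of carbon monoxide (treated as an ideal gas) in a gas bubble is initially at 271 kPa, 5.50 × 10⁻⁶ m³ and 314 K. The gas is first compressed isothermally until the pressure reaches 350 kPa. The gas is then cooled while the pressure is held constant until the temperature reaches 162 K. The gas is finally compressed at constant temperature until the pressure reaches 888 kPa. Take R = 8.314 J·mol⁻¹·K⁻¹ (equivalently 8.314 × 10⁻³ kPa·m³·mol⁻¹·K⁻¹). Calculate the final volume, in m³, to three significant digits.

Isothermal, so P V is constant: T₂ = T₁; V₂ = V₁·(P₁/P₂) = 4.259e-06 m³.
Isobaric, so V/T is constant: P₃ = P₂; V₃ = V₂·(T₃/T₂) = 2.197e-06 m³.
Isothermal, so P V is constant: T₄ = T₃; V₄ = V₃·(P₃/P₄) = 8.660e-07 m³.

V₄ ≈ 8.66e-07 m³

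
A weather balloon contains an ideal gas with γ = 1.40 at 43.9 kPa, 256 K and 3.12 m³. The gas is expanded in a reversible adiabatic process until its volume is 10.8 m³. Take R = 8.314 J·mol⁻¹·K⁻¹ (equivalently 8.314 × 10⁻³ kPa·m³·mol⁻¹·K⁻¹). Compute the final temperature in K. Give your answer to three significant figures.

Reversible adiabatic, γ = 1.40: T₂ = T₁·(V₁/V₂)^(γ−1) = 155.8 K; P₂ = P₁·(V₁/V₂)^γ = 7.718 kPa.

T₂ ≈ 156 K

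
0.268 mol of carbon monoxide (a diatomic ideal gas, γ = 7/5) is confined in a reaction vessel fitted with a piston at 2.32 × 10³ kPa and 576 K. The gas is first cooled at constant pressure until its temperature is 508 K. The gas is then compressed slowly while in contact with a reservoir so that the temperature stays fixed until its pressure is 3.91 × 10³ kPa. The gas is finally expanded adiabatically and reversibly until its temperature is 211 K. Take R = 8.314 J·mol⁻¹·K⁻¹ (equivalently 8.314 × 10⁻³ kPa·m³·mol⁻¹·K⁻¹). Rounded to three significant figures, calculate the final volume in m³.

From PV = nRT: V₁ = nRT₁/P₁ = 0.0005532 m³.
Isobaric, so V/T is constant: P₂ = P₁; V₂ = V₁·(T₂/T₁) = 0.0004879 m³.
T constant ⇒ Boyle's law P V = const: T₃ = T₂; V₃ = V₂·(P₂/P₃) = 0.0002895 m³.
Reversible adiabatic, γ = 7/5: P₄ = P₃·(T₄/T₃)^(γ/(γ−1)) = 180.6 kPa; V₄ = V₃·(T₃/T₄)^(1/(γ−1)) = 0.002604 m³.

V₄ ≈ 0.00260 m³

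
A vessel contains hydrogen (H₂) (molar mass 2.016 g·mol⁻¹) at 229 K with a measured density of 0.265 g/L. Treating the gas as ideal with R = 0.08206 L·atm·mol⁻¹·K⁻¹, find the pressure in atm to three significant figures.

ρ = PM/(RT) ⇒ P = ρRT/M = (0.265 × 0.08206 × 229.0) / 2.016

P ≈ 2.47 atm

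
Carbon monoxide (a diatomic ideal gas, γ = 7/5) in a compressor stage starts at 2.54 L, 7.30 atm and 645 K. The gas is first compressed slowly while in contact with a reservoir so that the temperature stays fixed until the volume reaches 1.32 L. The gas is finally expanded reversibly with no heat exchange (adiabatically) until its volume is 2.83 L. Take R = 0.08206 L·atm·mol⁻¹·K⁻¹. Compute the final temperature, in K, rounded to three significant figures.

T₃ ≈ 475 K

Isothermal, so P V is constant: T₂ = T₁; P₂ = P₁·(V₁/V₂) = 14.05 atm.
Reversible adiabatic, γ = 7/5: T₃ = T₂·(V₂/V₃)^(γ−1) = 475.4 K; P₃ = P₂·(V₂/V₃)^γ = 4.829 atm.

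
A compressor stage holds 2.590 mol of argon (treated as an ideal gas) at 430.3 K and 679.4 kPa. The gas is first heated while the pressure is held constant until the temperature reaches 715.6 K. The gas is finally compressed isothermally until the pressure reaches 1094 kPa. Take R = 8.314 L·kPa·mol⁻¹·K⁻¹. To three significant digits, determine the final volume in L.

V₃ ≈ 14.1 L

From PV = nRT: V₁ = nRT₁/P₁ = 13.64 L.
P constant ⇒ V ∝ T: P₂ = P₁; V₂ = V₁·(T₂/T₁) = 22.68 L.
T constant ⇒ Boyle's law P V = const: T₃ = T₂; V₃ = V₂·(P₂/P₃) = 14.09 L.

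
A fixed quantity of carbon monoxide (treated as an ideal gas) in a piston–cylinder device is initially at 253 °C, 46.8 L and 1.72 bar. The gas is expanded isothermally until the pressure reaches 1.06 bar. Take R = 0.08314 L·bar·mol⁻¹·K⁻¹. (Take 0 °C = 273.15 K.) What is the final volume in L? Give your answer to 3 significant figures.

V₂ ≈ 75.9 L

Convert: T₁ = 526.1 K.
T constant ⇒ Boyle's law P V = const: T₂ = T₁; V₂ = V₁·(P₁/P₂) = 75.94 L.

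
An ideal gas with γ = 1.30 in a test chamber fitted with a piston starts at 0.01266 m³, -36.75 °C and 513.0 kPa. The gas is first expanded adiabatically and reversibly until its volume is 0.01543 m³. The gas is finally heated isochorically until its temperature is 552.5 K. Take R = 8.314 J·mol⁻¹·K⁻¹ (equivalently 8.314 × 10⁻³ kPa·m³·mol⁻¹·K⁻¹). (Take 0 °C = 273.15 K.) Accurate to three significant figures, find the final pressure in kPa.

P₃ ≈ 984 kPa

Convert: T₁ = 236.4 K.
Reversible adiabatic, γ = 1.30: T₂ = T₁·(V₁/V₂)^(γ−1) = 222.8 K; P₂ = P₁·(V₁/V₂)^γ = 396.6 kPa.
Isochoric, so P/T is constant: V₃ = V₂; P₃ = P₂·(T₃/T₂) = 983.7 kPa.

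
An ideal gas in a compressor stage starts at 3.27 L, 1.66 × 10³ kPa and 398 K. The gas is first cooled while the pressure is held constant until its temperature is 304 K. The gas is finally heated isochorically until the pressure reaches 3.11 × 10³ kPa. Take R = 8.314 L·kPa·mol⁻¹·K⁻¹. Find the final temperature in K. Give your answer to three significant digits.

Isobaric, so V/T is constant: P₂ = P₁; V₂ = V₁·(T₂/T₁) = 2.498 L.
V constant ⇒ P ∝ T: V₃ = V₂; T₃ = T₂·(P₃/P₂) = 569.5 K.

T₃ ≈ 570 K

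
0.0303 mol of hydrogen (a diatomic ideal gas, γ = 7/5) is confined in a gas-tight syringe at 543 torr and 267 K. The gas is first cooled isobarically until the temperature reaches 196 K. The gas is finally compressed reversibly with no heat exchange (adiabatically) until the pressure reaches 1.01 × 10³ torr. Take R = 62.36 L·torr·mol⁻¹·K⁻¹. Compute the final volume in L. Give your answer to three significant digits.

V₃ ≈ 0.438 L

From PV = nRT: V₁ = nRT₁/P₁ = 0.9291 L.
P constant ⇒ V ∝ T: P₂ = P₁; V₂ = V₁·(T₂/T₁) = 0.6820 L.
Adiabatic (γ = 7/5), T V^(γ−1) and P V^γ constant: T₃ = T₂·(P₃/P₂)^((γ−1)/γ) = 234.0 K; V₃ = V₂·(P₂/P₃)^(1/γ) = 0.4378 L.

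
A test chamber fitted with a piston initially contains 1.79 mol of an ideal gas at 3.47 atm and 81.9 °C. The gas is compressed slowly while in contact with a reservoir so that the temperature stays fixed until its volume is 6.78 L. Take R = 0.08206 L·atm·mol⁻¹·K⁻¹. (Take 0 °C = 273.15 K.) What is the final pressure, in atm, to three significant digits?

P₂ ≈ 7.69 atm

Convert: T₁ = 355.0 K.
From PV = nRT: V₁ = nRT₁/P₁ = 15.03 L.
T constant ⇒ Boyle's law P V = const: T₂ = T₁; P₂ = P₁·(V₁/V₂) = 7.692 atm.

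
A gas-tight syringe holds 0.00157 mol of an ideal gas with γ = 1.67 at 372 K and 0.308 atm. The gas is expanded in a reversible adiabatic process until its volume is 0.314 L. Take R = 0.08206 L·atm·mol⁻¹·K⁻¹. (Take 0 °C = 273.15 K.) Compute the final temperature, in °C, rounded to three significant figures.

T₂ ≈ -40.7 °C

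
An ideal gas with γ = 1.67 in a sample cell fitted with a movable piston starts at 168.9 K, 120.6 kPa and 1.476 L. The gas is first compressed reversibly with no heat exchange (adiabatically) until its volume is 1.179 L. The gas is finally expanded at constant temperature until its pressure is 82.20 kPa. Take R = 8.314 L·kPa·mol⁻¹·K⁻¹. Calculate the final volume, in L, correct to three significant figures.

Reversible adiabatic, γ = 1.67: T₂ = T₁·(V₁/V₂)^(γ−1) = 196.3 K; P₂ = P₁·(V₁/V₂)^γ = 175.5 kPa.
Isothermal, so P V is constant: T₃ = T₂; V₃ = V₂·(P₂/P₃) = 2.517 L.

V₃ ≈ 2.52 L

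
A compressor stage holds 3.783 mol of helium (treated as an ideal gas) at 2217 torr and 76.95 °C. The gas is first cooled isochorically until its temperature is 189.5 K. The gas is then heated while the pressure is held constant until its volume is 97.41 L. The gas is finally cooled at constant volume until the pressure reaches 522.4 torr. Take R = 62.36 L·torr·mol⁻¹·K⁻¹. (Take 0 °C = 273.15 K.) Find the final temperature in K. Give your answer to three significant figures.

T₄ ≈ 216 K

Convert: T₁ = 350.1 K.
From PV = nRT: V₁ = nRT₁/P₁ = 37.25 L.
V constant ⇒ P ∝ T: V₂ = V₁; P₂ = P₁·(T₂/T₁) = 1200 torr.
P constant ⇒ V ∝ T: P₃ = P₂; T₃ = T₂·(V₃/V₂) = 495.5 K.
V constant ⇒ P ∝ T: V₄ = V₃; T₄ = T₃·(P₄/P₃) = 215.7 K.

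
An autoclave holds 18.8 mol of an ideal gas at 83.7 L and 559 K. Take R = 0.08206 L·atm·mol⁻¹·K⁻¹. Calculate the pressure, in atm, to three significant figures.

PV = nRT ⇒ P = nRT/V = (18.8 × 0.08206 × 559) / 83.7

P ≈ 10.3 atm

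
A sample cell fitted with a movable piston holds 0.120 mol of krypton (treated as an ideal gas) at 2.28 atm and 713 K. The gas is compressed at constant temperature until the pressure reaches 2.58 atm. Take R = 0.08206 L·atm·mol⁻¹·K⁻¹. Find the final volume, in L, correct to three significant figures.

From PV = nRT: V₁ = nRT₁/P₁ = 3.079 L.
T constant ⇒ Boyle's law P V = const: T₂ = T₁; V₂ = V₁·(P₁/P₂) = 2.721 L.

V₂ ≈ 2.72 L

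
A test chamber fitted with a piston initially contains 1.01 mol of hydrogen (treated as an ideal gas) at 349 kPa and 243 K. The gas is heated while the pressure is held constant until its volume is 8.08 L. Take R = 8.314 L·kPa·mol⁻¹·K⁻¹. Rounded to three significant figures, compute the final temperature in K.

T₂ ≈ 336 K

From PV = nRT: V₁ = nRT₁/P₁ = 5.847 L.
Isobaric, so V/T is constant: P₂ = P₁; T₂ = T₁·(V₂/V₁) = 335.8 K.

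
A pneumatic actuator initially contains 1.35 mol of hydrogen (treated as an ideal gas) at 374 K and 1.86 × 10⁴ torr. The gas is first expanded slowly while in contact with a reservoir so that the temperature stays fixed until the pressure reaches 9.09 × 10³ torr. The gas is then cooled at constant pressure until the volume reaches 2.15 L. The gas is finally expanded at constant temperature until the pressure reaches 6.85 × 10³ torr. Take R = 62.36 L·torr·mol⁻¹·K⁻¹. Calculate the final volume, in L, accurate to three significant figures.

V₄ ≈ 2.85 L

From PV = nRT: V₁ = nRT₁/P₁ = 1.693 L.
T constant ⇒ Boyle's law P V = const: T₂ = T₁; V₂ = V₁·(P₁/P₂) = 3.464 L.
Isobaric, so V/T is constant: P₃ = P₂; T₃ = T₂·(V₃/V₂) = 232.1 K.
Isothermal, so P V is constant: T₄ = T₃; V₄ = V₃·(P₃/P₄) = 2.853 L.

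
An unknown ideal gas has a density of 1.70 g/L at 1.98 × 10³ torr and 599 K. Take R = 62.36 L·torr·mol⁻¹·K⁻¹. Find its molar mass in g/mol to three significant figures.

M ≈ 32.1 g/mol

ρ = PM/(RT) ⇒ M = ρRT/P = (1.70 × 62.36 × 599.0) / 1.98e+03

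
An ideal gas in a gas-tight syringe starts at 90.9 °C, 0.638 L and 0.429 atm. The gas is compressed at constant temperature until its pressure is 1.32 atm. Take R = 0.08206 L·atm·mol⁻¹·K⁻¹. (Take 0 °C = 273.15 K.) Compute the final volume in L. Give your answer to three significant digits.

V₂ ≈ 0.207 L

Convert: T₁ = 364.0 K.
Isothermal, so P V is constant: T₂ = T₁; V₂ = V₁·(P₁/P₂) = 0.2073 L.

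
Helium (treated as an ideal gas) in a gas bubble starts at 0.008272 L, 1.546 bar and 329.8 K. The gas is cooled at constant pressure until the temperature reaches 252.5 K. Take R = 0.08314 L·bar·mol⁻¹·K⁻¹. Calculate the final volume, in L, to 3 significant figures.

V₂ ≈ 0.00633 L

P constant ⇒ V ∝ T: P₂ = P₁; V₂ = V₁·(T₂/T₁) = 0.006333 L.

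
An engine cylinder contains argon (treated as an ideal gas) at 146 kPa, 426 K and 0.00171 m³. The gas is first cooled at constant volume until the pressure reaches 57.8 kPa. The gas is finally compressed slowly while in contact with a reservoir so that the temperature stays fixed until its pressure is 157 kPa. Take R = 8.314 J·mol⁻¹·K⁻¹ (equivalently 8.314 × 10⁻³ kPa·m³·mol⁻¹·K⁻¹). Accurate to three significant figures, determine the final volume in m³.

V₃ ≈ 0.000630 m³

Isochoric, so P/T is constant: V₂ = V₁; T₂ = T₁·(P₂/P₁) = 168.6 K.
T constant ⇒ Boyle's law P V = const: T₃ = T₂; V₃ = V₂·(P₂/P₃) = 0.0006295 m³.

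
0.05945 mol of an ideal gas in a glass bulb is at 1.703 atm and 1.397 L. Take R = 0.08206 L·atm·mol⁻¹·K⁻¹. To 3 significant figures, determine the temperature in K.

T ≈ 488 K

PV = nRT ⇒ T = PV/(nR) = (1.703 × 1.397) / (0.05945 × 0.08206)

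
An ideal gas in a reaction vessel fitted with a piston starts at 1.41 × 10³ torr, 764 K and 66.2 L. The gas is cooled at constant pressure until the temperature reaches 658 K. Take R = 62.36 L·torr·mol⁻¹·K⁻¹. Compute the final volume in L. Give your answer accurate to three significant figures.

Isobaric, so V/T is constant: P₂ = P₁; V₂ = V₁·(T₂/T₁) = 57.02 L.

V₂ ≈ 57.0 L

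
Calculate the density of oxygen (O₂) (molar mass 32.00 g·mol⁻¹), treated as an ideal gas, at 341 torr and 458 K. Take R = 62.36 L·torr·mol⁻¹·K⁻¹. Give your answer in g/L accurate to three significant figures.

ρ ≈ 0.382 g/L

ρ = PM/(RT) = (341 × 32.00) / (62.36 × 458.0)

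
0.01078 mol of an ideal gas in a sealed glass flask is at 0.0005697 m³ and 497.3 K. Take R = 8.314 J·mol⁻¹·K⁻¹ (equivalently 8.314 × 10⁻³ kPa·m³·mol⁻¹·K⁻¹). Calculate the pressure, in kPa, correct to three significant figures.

P ≈ 78.2 kPa

PV = nRT ⇒ P = nRT/V = (0.01078 × 8.314 × 10⁻³ × 497.3) / 0.0005697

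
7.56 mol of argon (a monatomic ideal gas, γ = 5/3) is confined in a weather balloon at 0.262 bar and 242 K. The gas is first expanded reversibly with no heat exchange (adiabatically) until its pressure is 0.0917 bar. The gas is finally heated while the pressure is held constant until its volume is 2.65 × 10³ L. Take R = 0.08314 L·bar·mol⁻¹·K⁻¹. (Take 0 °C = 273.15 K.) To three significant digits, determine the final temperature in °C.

From PV = nRT: V₁ = nRT₁/P₁ = 580.6 L.
Reversible adiabatic, γ = 5/3: T₂ = T₁·(P₂/P₁)^((γ−1)/γ) = 159.0 K; V₂ = V₁·(P₁/P₂)^(1/γ) = 1090 L.
Isobaric, so V/T is constant: P₃ = P₂; T₃ = T₂·(V₃/V₂) = 386.6 K.

T₃ ≈ 113 °C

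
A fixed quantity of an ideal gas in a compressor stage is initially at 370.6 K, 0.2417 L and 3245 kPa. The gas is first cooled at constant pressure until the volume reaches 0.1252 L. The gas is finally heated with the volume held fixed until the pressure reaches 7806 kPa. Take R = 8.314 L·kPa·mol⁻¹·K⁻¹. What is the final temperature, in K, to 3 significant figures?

T₃ ≈ 462 K

P constant ⇒ V ∝ T: P₂ = P₁; T₂ = T₁·(V₂/V₁) = 192.0 K.
V constant ⇒ P ∝ T: V₃ = V₂; T₃ = T₂·(P₃/P₂) = 461.8 K.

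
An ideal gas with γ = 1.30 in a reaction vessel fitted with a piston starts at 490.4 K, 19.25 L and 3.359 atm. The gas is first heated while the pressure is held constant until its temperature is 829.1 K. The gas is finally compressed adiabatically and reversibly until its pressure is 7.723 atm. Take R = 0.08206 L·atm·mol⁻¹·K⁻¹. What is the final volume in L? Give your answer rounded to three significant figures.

Isobaric, so V/T is constant: P₂ = P₁; V₂ = V₁·(T₂/T₁) = 32.55 L.
Reversible adiabatic, γ = 1.30: T₃ = T₂·(P₃/P₂)^((γ−1)/γ) = 1005 K; V₃ = V₂·(P₂/P₃)^(1/γ) = 17.15 L.

V₃ ≈ 17.2 L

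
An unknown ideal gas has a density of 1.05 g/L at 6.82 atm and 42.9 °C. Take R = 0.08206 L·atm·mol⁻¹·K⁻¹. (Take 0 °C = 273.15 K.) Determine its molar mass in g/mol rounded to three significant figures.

M ≈ 3.99 g/mol

ρ = PM/(RT) ⇒ M = ρRT/P = (1.05 × 0.08206 × 316.0) / 6.82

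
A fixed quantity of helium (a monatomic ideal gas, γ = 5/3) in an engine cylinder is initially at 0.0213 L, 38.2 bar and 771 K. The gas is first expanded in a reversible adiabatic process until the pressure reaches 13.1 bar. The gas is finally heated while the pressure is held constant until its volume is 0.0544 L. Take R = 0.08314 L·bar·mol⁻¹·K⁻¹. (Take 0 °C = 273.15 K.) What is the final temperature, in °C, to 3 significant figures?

Adiabatic (γ = 5/3), T V^(γ−1) and P V^γ constant: T₂ = T₁·(P₂/P₁)^((γ−1)/γ) = 502.5 K; V₂ = V₁·(P₁/P₂)^(1/γ) = 0.04048 L.
Isobaric, so V/T is constant: P₃ = P₂; T₃ = T₂·(V₃/V₂) = 675.3 K.

T₃ ≈ 402 °C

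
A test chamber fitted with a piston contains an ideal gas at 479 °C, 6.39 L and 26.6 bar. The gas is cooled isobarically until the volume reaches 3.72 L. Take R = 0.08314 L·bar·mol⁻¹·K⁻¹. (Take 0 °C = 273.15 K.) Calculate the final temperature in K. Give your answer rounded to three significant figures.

T₂ ≈ 438 K

Convert: T₁ = 752.1 K.
Isobaric, so V/T is constant: P₂ = P₁; T₂ = T₁·(V₂/V₁) = 437.9 K.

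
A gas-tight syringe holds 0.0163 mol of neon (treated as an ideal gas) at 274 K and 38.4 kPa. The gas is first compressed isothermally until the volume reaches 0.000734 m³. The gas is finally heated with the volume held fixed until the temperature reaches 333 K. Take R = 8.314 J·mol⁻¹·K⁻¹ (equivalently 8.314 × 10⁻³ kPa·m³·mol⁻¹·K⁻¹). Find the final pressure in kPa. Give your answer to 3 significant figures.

P₃ ≈ 61.5 kPa

From PV = nRT: V₁ = nRT₁/P₁ = 0.0009670 m³.
T constant ⇒ Boyle's law P V = const: T₂ = T₁; P₂ = P₁·(V₁/V₂) = 50.59 kPa.
V constant ⇒ P ∝ T: V₃ = V₂; P₃ = P₂·(T₃/T₂) = 61.48 kPa.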